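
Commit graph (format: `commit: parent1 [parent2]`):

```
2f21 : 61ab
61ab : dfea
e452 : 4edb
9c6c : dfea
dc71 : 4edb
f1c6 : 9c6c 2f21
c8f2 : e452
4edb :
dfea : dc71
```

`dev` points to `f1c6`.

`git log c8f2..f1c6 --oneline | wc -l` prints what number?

6

Reachable from f1c6: {2f21, 4edb, 61ab, 9c6c, dc71, dfea, f1c6}.
Reachable from c8f2: {4edb, c8f2, e452}.
In f1c6's history but not c8f2's: {2f21, 61ab, 9c6c, dc71, dfea, f1c6} — 6 commits.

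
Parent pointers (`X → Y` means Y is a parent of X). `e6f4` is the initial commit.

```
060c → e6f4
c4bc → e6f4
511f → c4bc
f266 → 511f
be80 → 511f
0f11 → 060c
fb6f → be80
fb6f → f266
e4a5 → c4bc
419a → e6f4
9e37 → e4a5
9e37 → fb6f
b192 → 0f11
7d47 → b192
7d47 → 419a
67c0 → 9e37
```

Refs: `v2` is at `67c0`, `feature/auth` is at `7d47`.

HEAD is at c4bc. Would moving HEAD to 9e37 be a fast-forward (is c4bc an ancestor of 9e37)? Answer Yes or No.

Yes

A fast-forward from c4bc to 9e37 is possible iff c4bc is an ancestor of 9e37.
Ancestors of 9e37: {511f, 9e37, be80, c4bc, e4a5, e6f4, f266, fb6f}.
c4bc is among them, so fast-forward is possible.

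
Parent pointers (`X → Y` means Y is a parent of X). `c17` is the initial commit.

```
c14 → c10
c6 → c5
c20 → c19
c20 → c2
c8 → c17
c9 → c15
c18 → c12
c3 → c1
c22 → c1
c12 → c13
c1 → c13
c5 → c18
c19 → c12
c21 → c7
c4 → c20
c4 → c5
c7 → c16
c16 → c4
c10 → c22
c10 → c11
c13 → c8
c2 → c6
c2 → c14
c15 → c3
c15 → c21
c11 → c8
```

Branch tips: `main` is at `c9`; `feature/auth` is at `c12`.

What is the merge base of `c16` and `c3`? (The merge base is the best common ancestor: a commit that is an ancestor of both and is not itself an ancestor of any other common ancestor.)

Ancestors of c16: {c1, c10, c11, c12, c13, c14, c16, c17, c18, c19, c2, c20, c22, c4, c5, c6, c8}.
Ancestors of c3: {c1, c13, c17, c3, c8}.
Common ancestors: {c1, c13, c17, c8}.
Among these, c1 is not an ancestor of any other common ancestor — it is the merge base.

c1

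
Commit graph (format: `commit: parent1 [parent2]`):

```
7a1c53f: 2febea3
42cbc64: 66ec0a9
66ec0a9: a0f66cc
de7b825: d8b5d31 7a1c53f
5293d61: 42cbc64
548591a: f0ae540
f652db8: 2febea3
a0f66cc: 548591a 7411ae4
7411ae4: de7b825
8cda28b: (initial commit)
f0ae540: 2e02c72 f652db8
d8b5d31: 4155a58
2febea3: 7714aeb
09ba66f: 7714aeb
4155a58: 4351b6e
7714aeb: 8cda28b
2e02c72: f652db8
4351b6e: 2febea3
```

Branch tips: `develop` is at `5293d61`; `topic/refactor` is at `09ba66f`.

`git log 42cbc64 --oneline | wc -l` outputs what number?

16

Walking parent pointers from 42cbc64: reachable set = {2e02c72, 2febea3, 4155a58, 42cbc64, 4351b6e, 548591a, 66ec0a9, 7411ae4, 7714aeb, 7a1c53f, 8cda28b, a0f66cc, d8b5d31, de7b825, f0ae540, f652db8}.
That is 16 commits.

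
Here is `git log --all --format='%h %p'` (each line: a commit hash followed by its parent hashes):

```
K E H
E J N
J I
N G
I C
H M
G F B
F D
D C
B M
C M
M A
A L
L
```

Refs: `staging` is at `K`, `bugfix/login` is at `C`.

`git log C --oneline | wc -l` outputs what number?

Walking parent pointers from C: reachable set = {A, C, L, M}.
That is 4 commits.

4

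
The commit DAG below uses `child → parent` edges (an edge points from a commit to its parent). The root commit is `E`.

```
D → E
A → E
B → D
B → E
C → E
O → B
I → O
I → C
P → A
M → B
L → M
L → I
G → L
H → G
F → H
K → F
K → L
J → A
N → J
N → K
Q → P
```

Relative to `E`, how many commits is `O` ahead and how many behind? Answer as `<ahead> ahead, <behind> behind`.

Reachable from O: {B, D, E, O}.
Reachable from E: {E}.
Only in O's history (ahead): {B, D, O} — 3.
Only in E's history (behind): {} — 0.

3 ahead, 0 behind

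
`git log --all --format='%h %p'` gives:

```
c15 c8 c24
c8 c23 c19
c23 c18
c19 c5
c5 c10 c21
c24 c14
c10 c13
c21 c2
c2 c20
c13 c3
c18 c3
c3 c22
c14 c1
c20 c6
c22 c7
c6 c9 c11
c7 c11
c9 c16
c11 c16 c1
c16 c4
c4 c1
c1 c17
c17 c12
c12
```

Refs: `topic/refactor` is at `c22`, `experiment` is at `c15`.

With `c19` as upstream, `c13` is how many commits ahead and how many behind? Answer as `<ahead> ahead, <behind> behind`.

0 ahead, 8 behind

Reachable from c13: {c1, c11, c12, c13, c16, c17, c22, c3, c4, c7}.
Reachable from c19: {c1, c10, c11, c12, c13, c16, c17, c19, c2, c20, c21, c22, c3, c4, c5, c6, c7, c9}.
Only in c13's history (ahead): {} — 0.
Only in c19's history (behind): {c10, c19, c2, c20, c21, c5, c6, c9} — 8.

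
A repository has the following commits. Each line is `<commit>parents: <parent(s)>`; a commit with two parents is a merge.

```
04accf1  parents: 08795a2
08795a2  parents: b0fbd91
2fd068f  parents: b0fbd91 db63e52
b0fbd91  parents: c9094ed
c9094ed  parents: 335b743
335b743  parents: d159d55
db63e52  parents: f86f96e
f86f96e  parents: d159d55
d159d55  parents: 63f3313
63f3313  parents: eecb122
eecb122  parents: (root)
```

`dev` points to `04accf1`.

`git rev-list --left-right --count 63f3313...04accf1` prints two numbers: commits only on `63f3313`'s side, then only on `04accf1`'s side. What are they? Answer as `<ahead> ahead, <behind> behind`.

Reachable from 63f3313: {63f3313, eecb122}.
Reachable from 04accf1: {04accf1, 08795a2, 335b743, 63f3313, b0fbd91, c9094ed, d159d55, eecb122}.
Only in 63f3313's history (ahead): {} — 0.
Only in 04accf1's history (behind): {04accf1, 08795a2, 335b743, b0fbd91, c9094ed, d159d55} — 6.

0 ahead, 6 behind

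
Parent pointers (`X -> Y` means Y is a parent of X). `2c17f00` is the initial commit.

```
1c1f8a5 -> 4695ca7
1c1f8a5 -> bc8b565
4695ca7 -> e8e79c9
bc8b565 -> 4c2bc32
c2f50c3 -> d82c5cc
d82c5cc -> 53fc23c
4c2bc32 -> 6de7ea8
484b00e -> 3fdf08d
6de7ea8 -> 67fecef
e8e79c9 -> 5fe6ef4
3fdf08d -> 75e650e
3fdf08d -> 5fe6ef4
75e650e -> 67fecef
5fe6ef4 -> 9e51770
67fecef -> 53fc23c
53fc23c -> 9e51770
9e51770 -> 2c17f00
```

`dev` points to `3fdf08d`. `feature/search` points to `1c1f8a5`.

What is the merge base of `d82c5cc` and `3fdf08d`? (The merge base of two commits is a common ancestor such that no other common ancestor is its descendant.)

Ancestors of d82c5cc: {2c17f00, 53fc23c, 9e51770, d82c5cc}.
Ancestors of 3fdf08d: {2c17f00, 3fdf08d, 53fc23c, 5fe6ef4, 67fecef, 75e650e, 9e51770}.
Common ancestors: {2c17f00, 53fc23c, 9e51770}.
Among these, 53fc23c is not an ancestor of any other common ancestor — it is the merge base.

53fc23c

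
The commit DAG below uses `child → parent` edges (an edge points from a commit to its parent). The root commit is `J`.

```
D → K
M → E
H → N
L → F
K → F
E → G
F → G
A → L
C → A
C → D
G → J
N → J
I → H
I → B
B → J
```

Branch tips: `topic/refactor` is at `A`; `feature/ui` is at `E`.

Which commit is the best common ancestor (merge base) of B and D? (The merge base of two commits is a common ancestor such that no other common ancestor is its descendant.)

Ancestors of B: {B, J}.
Ancestors of D: {D, F, G, J, K}.
Common ancestors: {J}.
The only common ancestor is J, so it is the merge base.

J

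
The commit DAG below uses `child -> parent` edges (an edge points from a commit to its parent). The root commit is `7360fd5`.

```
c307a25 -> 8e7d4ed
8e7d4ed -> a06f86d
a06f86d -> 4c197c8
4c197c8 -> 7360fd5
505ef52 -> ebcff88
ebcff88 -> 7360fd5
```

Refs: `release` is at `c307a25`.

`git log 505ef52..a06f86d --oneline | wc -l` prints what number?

2

Reachable from a06f86d: {4c197c8, 7360fd5, a06f86d}.
Reachable from 505ef52: {505ef52, 7360fd5, ebcff88}.
In a06f86d's history but not 505ef52's: {4c197c8, a06f86d} — 2 commits.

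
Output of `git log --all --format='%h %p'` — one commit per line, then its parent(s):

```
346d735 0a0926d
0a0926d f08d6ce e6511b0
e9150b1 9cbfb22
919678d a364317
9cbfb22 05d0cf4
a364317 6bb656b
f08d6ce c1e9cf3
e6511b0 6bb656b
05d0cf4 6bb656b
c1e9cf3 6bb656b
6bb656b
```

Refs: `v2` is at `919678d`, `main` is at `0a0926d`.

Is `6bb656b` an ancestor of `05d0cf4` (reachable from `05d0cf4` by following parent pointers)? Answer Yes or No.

Yes

Ancestors of 05d0cf4 (commits reachable by following parents): {05d0cf4, 6bb656b}.
6bb656b is in that set, so it is an ancestor of 05d0cf4.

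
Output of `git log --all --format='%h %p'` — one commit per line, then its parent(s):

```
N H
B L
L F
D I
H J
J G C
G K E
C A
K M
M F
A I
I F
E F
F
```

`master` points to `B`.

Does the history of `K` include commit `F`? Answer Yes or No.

Yes

Ancestors of K (commits reachable by following parents): {F, K, M}.
F is in that set, so it is an ancestor of K.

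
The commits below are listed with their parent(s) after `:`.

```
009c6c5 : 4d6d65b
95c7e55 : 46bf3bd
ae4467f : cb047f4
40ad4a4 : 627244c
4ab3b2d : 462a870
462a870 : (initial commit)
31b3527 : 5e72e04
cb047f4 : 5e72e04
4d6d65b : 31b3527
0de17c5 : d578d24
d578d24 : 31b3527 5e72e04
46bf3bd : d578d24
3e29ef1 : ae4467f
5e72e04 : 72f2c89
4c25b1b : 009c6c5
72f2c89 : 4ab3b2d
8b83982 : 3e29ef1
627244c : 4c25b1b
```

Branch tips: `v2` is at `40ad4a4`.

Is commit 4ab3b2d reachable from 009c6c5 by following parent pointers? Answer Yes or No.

Ancestors of 009c6c5 (commits reachable by following parents): {009c6c5, 31b3527, 462a870, 4ab3b2d, 4d6d65b, 5e72e04, 72f2c89}.
4ab3b2d is in that set, so it is an ancestor of 009c6c5.

Yes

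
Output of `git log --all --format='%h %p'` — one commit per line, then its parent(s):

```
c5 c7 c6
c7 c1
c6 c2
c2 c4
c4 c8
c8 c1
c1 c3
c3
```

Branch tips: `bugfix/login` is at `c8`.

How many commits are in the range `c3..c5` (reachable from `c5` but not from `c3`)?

7

Reachable from c5: {c1, c2, c3, c4, c5, c6, c7, c8}.
Reachable from c3: {c3}.
In c5's history but not c3's: {c1, c2, c4, c5, c6, c7, c8} — 7 commits.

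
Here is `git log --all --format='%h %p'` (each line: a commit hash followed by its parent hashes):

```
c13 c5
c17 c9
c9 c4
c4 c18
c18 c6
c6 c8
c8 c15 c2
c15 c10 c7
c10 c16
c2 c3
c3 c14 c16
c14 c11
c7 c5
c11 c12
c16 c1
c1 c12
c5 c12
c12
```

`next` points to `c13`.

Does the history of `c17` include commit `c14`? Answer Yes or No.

Yes

Ancestors of c17 (commits reachable by following parents): {c1, c10, c11, c12, c14, c15, c16, c17, c18, c2, c3, c4, c5, c6, c7, c8, c9}.
c14 is in that set, so it is an ancestor of c17.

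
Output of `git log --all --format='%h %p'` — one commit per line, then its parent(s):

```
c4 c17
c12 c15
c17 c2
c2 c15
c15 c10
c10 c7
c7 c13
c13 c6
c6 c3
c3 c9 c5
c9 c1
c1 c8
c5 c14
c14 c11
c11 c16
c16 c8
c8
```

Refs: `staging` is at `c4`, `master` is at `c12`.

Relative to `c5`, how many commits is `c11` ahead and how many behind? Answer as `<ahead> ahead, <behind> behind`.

Reachable from c11: {c11, c16, c8}.
Reachable from c5: {c11, c14, c16, c5, c8}.
Only in c11's history (ahead): {} — 0.
Only in c5's history (behind): {c14, c5} — 2.

0 ahead, 2 behind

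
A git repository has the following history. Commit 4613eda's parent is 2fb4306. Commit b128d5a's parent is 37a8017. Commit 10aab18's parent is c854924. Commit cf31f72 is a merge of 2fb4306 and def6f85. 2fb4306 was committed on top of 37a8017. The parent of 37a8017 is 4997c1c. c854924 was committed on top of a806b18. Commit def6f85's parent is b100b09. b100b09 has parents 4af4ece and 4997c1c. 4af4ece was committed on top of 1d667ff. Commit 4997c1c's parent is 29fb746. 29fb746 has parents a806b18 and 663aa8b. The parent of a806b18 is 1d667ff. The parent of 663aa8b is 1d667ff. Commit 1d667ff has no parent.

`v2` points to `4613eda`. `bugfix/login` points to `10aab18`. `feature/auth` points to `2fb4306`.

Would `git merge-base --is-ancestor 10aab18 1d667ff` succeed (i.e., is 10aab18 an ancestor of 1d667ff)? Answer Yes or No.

Ancestors of 1d667ff: {1d667ff}.
10aab18 is not in that set, so it is not an ancestor of 1d667ff.

No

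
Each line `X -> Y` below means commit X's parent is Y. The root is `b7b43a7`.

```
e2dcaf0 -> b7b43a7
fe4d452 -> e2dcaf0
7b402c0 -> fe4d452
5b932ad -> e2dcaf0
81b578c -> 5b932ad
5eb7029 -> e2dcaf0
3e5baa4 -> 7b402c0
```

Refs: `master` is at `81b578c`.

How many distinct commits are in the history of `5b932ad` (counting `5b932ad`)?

3

Walking parent pointers from 5b932ad: reachable set = {5b932ad, b7b43a7, e2dcaf0}.
That is 3 commits.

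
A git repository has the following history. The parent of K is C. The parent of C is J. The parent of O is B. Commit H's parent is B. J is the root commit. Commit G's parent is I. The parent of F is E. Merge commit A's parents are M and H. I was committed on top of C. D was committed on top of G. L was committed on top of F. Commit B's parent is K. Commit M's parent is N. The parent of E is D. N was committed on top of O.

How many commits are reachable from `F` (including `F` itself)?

Walking parent pointers from F: reachable set = {C, D, E, F, G, I, J}.
That is 7 commits.

7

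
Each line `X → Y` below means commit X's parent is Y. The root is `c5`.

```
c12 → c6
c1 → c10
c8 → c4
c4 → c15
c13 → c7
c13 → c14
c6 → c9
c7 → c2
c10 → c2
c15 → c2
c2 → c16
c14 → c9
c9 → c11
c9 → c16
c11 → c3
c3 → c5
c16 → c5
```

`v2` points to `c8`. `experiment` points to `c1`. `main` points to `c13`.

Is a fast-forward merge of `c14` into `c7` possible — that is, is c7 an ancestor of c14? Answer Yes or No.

A fast-forward from c7 to c14 is possible iff c7 is an ancestor of c14.
Ancestors of c14: {c11, c14, c16, c3, c5, c9}.
c7 is not among them, so fast-forward is not possible.

No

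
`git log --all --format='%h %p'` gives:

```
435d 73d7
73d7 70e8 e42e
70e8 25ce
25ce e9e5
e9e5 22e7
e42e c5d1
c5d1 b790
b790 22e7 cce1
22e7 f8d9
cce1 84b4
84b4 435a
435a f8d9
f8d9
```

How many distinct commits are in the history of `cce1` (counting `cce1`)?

4

Walking parent pointers from cce1: reachable set = {435a, 84b4, cce1, f8d9}.
That is 4 commits.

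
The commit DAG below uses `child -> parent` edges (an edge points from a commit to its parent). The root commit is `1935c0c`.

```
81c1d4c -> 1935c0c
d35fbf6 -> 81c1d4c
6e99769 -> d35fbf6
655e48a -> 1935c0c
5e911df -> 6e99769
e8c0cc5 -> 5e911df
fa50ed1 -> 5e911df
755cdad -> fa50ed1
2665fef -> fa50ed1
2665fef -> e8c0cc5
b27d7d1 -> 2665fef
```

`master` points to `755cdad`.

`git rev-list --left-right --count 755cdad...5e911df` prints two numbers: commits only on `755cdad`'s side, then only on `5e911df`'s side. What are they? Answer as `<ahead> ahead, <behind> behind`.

Reachable from 755cdad: {1935c0c, 5e911df, 6e99769, 755cdad, 81c1d4c, d35fbf6, fa50ed1}.
Reachable from 5e911df: {1935c0c, 5e911df, 6e99769, 81c1d4c, d35fbf6}.
Only in 755cdad's history (ahead): {755cdad, fa50ed1} — 2.
Only in 5e911df's history (behind): {} — 0.

2 ahead, 0 behind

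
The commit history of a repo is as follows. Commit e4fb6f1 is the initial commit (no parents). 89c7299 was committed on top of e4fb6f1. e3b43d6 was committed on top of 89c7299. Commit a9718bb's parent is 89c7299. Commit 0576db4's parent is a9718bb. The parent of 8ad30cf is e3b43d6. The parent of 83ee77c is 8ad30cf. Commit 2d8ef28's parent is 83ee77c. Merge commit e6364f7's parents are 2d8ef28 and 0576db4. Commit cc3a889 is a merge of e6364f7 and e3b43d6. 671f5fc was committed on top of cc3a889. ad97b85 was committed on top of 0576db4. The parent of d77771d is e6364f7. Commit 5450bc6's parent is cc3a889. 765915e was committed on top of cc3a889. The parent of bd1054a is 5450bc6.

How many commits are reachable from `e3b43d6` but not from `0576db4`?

1

Reachable from e3b43d6: {89c7299, e3b43d6, e4fb6f1}.
Reachable from 0576db4: {0576db4, 89c7299, a9718bb, e4fb6f1}.
In e3b43d6's history but not 0576db4's: {e3b43d6} — 1 commit.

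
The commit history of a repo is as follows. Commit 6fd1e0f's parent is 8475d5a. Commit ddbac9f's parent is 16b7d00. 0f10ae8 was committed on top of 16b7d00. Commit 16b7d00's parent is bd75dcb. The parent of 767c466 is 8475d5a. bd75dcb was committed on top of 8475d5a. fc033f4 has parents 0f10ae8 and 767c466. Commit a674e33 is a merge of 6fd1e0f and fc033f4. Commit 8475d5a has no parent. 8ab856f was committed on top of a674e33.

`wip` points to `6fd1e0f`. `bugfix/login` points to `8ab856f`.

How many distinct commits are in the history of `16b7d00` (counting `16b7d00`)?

3

Walking parent pointers from 16b7d00: reachable set = {16b7d00, 8475d5a, bd75dcb}.
That is 3 commits.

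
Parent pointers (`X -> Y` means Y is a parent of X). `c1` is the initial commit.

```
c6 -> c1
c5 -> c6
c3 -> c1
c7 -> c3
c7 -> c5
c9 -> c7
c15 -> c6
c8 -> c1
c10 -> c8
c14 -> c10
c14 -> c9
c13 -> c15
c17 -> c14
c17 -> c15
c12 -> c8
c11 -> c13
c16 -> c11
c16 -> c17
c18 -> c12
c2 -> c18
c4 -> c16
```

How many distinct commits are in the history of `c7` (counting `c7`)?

Walking parent pointers from c7: reachable set = {c1, c3, c5, c6, c7}.
That is 5 commits.

5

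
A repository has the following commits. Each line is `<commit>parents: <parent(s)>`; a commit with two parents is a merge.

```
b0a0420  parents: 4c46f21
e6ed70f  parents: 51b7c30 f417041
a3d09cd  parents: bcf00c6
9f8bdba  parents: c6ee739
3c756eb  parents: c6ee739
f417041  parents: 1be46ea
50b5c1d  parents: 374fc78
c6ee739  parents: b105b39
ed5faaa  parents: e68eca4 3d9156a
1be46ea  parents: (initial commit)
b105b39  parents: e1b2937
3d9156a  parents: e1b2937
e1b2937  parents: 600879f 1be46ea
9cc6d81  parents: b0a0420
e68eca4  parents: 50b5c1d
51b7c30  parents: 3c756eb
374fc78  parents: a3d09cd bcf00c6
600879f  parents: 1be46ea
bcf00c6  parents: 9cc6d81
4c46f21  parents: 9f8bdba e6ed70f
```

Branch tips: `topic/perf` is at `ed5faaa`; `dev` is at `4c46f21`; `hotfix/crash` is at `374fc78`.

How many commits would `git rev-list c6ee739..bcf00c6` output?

9

Reachable from bcf00c6: {1be46ea, 3c756eb, 4c46f21, 51b7c30, 600879f, 9cc6d81, 9f8bdba, b0a0420, b105b39, bcf00c6, c6ee739, e1b2937, e6ed70f, f417041}.
Reachable from c6ee739: {1be46ea, 600879f, b105b39, c6ee739, e1b2937}.
In bcf00c6's history but not c6ee739's: {3c756eb, 4c46f21, 51b7c30, 9cc6d81, 9f8bdba, b0a0420, bcf00c6, e6ed70f, f417041} — 9 commits.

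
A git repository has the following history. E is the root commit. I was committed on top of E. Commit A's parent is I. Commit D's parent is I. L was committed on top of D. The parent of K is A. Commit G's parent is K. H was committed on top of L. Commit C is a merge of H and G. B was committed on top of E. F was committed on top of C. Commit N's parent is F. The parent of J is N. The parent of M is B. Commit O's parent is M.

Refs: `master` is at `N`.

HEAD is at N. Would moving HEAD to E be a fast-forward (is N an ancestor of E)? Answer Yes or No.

No

A fast-forward from N to E is possible iff N is an ancestor of E.
Ancestors of E: {E}.
N is not among them, so fast-forward is not possible.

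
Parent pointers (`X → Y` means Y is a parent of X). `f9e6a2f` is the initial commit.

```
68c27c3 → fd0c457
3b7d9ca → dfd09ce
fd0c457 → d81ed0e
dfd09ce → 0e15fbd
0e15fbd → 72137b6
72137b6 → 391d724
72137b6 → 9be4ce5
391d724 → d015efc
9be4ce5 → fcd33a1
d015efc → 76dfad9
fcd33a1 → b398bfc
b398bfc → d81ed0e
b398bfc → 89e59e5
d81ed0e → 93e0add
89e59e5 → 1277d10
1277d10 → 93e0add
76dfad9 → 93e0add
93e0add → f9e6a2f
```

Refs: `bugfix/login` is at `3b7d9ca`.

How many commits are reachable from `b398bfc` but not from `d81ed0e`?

Reachable from b398bfc: {1277d10, 89e59e5, 93e0add, b398bfc, d81ed0e, f9e6a2f}.
Reachable from d81ed0e: {93e0add, d81ed0e, f9e6a2f}.
In b398bfc's history but not d81ed0e's: {1277d10, 89e59e5, b398bfc} — 3 commits.

3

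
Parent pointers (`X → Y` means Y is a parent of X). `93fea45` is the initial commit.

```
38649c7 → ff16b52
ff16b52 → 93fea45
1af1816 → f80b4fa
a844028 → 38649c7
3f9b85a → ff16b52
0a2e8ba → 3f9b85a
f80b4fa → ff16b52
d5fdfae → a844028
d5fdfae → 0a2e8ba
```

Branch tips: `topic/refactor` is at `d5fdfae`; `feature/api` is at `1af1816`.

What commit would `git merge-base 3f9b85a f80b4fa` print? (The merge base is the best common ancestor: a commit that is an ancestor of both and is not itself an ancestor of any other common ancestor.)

ff16b52

Ancestors of 3f9b85a: {3f9b85a, 93fea45, ff16b52}.
Ancestors of f80b4fa: {93fea45, f80b4fa, ff16b52}.
Common ancestors: {93fea45, ff16b52}.
Among these, ff16b52 is not an ancestor of any other common ancestor — it is the merge base.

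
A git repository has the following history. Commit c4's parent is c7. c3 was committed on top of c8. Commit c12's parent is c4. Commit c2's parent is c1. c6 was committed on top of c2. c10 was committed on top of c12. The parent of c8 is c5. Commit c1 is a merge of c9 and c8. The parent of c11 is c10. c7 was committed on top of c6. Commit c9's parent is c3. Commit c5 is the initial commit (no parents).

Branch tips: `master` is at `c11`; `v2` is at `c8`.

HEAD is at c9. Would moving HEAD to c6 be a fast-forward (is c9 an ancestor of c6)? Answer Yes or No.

Yes

A fast-forward from c9 to c6 is possible iff c9 is an ancestor of c6.
Ancestors of c6: {c1, c2, c3, c5, c6, c8, c9}.
c9 is among them, so fast-forward is possible.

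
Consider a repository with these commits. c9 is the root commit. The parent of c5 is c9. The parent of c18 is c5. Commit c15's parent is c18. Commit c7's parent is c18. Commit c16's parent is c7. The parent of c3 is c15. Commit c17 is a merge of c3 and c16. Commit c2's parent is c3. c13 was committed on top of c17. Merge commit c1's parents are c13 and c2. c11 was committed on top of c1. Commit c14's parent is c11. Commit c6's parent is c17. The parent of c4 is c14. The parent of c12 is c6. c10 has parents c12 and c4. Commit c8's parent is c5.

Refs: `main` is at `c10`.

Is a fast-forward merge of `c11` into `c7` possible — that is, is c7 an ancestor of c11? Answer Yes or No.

A fast-forward from c7 to c11 is possible iff c7 is an ancestor of c11.
Ancestors of c11: {c1, c11, c13, c15, c16, c17, c18, c2, c3, c5, c7, c9}.
c7 is among them, so fast-forward is possible.

Yes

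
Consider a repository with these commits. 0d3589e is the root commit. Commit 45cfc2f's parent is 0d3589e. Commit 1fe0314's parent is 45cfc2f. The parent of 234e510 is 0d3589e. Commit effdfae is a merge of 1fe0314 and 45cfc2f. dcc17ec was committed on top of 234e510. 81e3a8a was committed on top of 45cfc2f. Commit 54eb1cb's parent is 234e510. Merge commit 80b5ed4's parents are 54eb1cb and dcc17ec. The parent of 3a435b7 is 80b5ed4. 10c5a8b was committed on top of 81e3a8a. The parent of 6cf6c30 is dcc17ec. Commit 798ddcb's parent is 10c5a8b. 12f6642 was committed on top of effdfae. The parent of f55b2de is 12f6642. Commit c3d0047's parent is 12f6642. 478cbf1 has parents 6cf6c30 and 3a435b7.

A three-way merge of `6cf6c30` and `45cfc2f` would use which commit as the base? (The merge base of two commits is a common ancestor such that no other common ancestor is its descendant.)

Ancestors of 6cf6c30: {0d3589e, 234e510, 6cf6c30, dcc17ec}.
Ancestors of 45cfc2f: {0d3589e, 45cfc2f}.
Common ancestors: {0d3589e}.
The only common ancestor is 0d3589e, so it is the merge base.

0d3589e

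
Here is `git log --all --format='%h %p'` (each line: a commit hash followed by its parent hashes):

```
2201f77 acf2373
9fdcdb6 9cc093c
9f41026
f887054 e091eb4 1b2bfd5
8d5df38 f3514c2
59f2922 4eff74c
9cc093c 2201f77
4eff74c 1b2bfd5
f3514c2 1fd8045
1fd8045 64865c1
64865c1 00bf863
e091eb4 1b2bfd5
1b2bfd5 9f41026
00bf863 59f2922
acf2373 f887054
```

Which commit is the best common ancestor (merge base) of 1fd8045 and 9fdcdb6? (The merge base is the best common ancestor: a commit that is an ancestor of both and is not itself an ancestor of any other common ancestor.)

Ancestors of 1fd8045: {00bf863, 1b2bfd5, 1fd8045, 4eff74c, 59f2922, 64865c1, 9f41026}.
Ancestors of 9fdcdb6: {1b2bfd5, 2201f77, 9cc093c, 9f41026, 9fdcdb6, acf2373, e091eb4, f887054}.
Common ancestors: {1b2bfd5, 9f41026}.
Among these, 1b2bfd5 is not an ancestor of any other common ancestor — it is the merge base.

1b2bfd5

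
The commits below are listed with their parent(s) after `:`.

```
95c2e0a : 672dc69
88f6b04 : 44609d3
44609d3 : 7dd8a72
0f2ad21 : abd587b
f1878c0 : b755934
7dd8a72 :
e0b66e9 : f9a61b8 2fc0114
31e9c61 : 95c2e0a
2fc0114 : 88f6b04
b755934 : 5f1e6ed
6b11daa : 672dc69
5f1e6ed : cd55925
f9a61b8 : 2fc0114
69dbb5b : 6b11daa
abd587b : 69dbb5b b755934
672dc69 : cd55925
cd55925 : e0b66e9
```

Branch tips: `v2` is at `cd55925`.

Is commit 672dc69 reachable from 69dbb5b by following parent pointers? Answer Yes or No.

Yes

Ancestors of 69dbb5b (commits reachable by following parents): {2fc0114, 44609d3, 672dc69, 69dbb5b, 6b11daa, 7dd8a72, 88f6b04, cd55925, e0b66e9, f9a61b8}.
672dc69 is in that set, so it is an ancestor of 69dbb5b.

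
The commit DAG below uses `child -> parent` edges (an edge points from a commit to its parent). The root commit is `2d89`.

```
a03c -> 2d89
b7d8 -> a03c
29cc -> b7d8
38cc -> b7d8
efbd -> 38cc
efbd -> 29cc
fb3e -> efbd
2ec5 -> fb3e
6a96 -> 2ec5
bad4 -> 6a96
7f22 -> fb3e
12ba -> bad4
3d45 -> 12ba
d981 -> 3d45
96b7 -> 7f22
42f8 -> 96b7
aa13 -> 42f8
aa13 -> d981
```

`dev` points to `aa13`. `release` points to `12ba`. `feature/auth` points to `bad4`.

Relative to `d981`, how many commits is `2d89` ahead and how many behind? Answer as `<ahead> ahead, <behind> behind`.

0 ahead, 12 behind

Reachable from 2d89: {2d89}.
Reachable from d981: {12ba, 29cc, 2d89, 2ec5, 38cc, 3d45, 6a96, a03c, b7d8, bad4, d981, efbd, fb3e}.
Only in 2d89's history (ahead): {} — 0.
Only in d981's history (behind): {12ba, 29cc, 2ec5, 38cc, 3d45, 6a96, a03c, b7d8, bad4, d981, efbd, fb3e} — 12.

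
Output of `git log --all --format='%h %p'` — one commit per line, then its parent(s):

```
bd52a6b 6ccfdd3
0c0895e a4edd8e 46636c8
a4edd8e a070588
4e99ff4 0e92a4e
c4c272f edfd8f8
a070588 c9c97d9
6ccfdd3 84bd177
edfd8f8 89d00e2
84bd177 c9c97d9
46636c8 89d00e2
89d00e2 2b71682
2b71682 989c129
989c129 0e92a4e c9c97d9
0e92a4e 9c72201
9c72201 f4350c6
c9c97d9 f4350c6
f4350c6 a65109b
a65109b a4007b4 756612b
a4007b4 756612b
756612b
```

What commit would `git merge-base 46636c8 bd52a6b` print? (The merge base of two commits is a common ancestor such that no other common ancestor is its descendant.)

Ancestors of 46636c8: {0e92a4e, 2b71682, 46636c8, 756612b, 89d00e2, 989c129, 9c72201, a4007b4, a65109b, c9c97d9, f4350c6}.
Ancestors of bd52a6b: {6ccfdd3, 756612b, 84bd177, a4007b4, a65109b, bd52a6b, c9c97d9, f4350c6}.
Common ancestors: {756612b, a4007b4, a65109b, c9c97d9, f4350c6}.
Among these, c9c97d9 is not an ancestor of any other common ancestor — it is the merge base.

c9c97d9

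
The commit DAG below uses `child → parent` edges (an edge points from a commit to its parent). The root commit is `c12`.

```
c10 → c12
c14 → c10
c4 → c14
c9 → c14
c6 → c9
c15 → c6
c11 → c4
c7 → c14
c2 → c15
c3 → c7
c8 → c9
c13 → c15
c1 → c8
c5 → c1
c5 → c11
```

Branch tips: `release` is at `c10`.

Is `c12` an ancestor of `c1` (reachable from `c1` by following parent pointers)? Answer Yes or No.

Ancestors of c1 (commits reachable by following parents): {c1, c10, c12, c14, c8, c9}.
c12 is in that set, so it is an ancestor of c1.

Yes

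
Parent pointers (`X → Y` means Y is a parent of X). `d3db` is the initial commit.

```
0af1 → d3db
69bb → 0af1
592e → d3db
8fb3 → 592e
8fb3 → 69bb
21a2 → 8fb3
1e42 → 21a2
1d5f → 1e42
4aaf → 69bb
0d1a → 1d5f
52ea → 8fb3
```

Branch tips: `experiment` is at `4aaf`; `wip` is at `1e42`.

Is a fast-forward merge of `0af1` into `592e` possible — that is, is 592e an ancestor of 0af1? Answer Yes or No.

A fast-forward from 592e to 0af1 is possible iff 592e is an ancestor of 0af1.
Ancestors of 0af1: {0af1, d3db}.
592e is not among them, so fast-forward is not possible.

No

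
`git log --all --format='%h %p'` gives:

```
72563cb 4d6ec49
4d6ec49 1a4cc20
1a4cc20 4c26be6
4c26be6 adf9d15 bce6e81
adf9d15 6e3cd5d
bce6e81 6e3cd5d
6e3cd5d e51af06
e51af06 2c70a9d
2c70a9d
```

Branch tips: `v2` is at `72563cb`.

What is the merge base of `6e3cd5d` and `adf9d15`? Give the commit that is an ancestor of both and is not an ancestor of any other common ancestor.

Ancestors of 6e3cd5d: {2c70a9d, 6e3cd5d, e51af06}.
Ancestors of adf9d15: {2c70a9d, 6e3cd5d, adf9d15, e51af06}.
Common ancestors: {2c70a9d, 6e3cd5d, e51af06}.
Among these, 6e3cd5d is not an ancestor of any other common ancestor — it is the merge base.

6e3cd5d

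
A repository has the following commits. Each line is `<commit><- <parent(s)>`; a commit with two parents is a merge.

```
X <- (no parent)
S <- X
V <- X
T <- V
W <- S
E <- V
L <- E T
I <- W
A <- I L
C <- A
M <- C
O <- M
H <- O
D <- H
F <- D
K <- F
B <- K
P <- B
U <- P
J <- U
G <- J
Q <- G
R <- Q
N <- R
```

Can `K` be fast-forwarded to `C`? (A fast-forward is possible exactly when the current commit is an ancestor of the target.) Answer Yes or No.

No

A fast-forward from K to C is possible iff K is an ancestor of C.
Ancestors of C: {A, C, E, I, L, S, T, V, W, X}.
K is not among them, so fast-forward is not possible.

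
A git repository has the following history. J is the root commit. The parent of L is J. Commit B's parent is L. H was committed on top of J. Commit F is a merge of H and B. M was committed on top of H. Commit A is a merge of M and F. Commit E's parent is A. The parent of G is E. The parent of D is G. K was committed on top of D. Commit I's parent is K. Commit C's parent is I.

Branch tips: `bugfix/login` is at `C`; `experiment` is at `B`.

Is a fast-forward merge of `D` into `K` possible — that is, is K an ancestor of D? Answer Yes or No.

A fast-forward from K to D is possible iff K is an ancestor of D.
Ancestors of D: {A, B, D, E, F, G, H, J, L, M}.
K is not among them, so fast-forward is not possible.

No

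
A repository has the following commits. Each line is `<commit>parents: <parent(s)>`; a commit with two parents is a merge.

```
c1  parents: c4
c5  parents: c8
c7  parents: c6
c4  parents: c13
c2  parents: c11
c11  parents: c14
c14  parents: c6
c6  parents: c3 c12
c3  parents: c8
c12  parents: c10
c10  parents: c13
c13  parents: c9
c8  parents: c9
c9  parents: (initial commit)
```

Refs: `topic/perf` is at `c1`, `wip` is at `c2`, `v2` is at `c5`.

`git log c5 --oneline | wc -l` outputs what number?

Walking parent pointers from c5: reachable set = {c5, c8, c9}.
That is 3 commits.

3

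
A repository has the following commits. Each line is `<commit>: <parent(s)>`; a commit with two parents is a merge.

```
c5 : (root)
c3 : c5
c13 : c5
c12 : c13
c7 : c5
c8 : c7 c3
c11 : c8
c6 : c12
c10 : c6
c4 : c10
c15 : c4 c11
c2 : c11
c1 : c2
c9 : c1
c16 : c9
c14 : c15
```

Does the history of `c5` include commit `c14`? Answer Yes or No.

No

Ancestors of c5: {c5}.
c14 is not in that set, so it is not an ancestor of c5.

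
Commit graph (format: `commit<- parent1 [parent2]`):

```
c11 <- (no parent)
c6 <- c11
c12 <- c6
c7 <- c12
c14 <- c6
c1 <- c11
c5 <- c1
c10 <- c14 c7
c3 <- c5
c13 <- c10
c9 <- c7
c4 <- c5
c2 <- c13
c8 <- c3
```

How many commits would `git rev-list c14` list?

Walking parent pointers from c14: reachable set = {c11, c14, c6}.
That is 3 commits.

3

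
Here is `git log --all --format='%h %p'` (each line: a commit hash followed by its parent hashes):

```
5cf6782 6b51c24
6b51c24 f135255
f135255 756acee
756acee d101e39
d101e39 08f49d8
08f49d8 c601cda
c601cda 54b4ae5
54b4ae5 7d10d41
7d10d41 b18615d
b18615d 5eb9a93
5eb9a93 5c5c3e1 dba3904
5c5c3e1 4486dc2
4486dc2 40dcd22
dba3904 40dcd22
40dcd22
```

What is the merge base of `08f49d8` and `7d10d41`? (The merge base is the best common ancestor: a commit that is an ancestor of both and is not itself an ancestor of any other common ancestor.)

7d10d41

Ancestors of 08f49d8: {08f49d8, 40dcd22, 4486dc2, 54b4ae5, 5c5c3e1, 5eb9a93, 7d10d41, b18615d, c601cda, dba3904}.
Ancestors of 7d10d41: {40dcd22, 4486dc2, 5c5c3e1, 5eb9a93, 7d10d41, b18615d, dba3904}.
Common ancestors: {40dcd22, 4486dc2, 5c5c3e1, 5eb9a93, 7d10d41, b18615d, dba3904}.
Among these, 7d10d41 is not an ancestor of any other common ancestor — it is the merge base.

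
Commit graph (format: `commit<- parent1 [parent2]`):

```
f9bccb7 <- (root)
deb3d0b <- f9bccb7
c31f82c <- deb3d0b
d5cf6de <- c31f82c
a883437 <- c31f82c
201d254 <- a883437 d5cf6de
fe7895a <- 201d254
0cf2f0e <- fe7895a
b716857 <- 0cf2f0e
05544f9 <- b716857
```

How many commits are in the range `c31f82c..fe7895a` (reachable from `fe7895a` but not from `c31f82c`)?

4

Reachable from fe7895a: {201d254, a883437, c31f82c, d5cf6de, deb3d0b, f9bccb7, fe7895a}.
Reachable from c31f82c: {c31f82c, deb3d0b, f9bccb7}.
In fe7895a's history but not c31f82c's: {201d254, a883437, d5cf6de, fe7895a} — 4 commits.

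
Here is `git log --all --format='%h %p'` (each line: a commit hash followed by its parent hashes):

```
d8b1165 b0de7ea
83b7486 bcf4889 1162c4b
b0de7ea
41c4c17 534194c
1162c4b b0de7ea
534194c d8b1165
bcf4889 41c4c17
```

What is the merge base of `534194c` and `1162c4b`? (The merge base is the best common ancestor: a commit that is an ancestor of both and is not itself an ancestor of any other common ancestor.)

b0de7ea

Ancestors of 534194c: {534194c, b0de7ea, d8b1165}.
Ancestors of 1162c4b: {1162c4b, b0de7ea}.
Common ancestors: {b0de7ea}.
The only common ancestor is b0de7ea, so it is the merge base.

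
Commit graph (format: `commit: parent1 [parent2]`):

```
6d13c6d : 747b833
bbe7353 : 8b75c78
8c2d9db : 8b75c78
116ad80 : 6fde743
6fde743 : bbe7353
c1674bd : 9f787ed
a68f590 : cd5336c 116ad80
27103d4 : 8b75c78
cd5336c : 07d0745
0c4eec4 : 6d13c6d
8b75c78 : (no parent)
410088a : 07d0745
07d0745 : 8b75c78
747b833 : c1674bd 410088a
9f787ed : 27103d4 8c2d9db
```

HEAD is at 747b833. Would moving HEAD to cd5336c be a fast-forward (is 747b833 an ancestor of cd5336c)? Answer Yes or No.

No

A fast-forward from 747b833 to cd5336c is possible iff 747b833 is an ancestor of cd5336c.
Ancestors of cd5336c: {07d0745, 8b75c78, cd5336c}.
747b833 is not among them, so fast-forward is not possible.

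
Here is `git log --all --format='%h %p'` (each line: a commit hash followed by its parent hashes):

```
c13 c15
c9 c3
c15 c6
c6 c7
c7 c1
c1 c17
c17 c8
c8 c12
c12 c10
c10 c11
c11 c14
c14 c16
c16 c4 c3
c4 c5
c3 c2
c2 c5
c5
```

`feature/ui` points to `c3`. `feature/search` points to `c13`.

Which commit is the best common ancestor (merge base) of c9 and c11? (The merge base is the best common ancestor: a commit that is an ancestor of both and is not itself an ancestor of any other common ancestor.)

c3

Ancestors of c9: {c2, c3, c5, c9}.
Ancestors of c11: {c11, c14, c16, c2, c3, c4, c5}.
Common ancestors: {c2, c3, c5}.
Among these, c3 is not an ancestor of any other common ancestor — it is the merge base.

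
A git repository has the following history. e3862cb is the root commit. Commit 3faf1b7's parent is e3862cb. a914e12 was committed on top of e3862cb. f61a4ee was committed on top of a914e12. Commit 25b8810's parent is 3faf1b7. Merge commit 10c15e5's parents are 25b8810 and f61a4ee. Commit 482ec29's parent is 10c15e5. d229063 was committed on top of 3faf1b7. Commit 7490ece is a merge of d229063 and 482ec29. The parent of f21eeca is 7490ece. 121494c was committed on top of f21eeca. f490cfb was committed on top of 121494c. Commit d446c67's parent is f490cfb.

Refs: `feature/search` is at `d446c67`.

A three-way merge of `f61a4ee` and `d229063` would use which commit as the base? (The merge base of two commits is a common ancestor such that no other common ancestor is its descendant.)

Ancestors of f61a4ee: {a914e12, e3862cb, f61a4ee}.
Ancestors of d229063: {3faf1b7, d229063, e3862cb}.
Common ancestors: {e3862cb}.
The only common ancestor is e3862cb, so it is the merge base.

e3862cb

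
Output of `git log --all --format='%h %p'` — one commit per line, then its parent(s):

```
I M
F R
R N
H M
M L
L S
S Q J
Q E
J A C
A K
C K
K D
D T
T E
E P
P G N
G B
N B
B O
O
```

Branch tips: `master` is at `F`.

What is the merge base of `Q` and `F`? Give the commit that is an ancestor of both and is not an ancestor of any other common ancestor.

N

Ancestors of Q: {B, E, G, N, O, P, Q}.
Ancestors of F: {B, F, N, O, R}.
Common ancestors: {B, N, O}.
Among these, N is not an ancestor of any other common ancestor — it is the merge base.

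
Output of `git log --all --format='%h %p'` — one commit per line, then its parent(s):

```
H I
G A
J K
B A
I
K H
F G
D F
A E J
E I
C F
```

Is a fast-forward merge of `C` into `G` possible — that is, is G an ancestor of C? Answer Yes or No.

Yes

A fast-forward from G to C is possible iff G is an ancestor of C.
Ancestors of C: {A, C, E, F, G, H, I, J, K}.
G is among them, so fast-forward is possible.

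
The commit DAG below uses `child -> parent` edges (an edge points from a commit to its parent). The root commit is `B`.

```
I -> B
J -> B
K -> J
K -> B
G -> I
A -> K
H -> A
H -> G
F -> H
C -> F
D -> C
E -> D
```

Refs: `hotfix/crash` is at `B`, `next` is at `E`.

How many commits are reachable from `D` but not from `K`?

Reachable from D: {A, B, C, D, F, G, H, I, J, K}.
Reachable from K: {B, J, K}.
In D's history but not K's: {A, C, D, F, G, H, I} — 7 commits.

7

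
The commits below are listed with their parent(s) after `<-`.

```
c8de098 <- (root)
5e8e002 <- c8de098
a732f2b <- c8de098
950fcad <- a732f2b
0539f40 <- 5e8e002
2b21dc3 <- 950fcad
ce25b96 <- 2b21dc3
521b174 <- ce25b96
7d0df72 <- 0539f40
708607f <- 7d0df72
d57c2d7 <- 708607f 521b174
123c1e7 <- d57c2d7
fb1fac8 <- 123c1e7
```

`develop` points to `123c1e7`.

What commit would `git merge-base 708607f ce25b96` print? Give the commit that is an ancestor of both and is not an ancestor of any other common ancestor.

Ancestors of 708607f: {0539f40, 5e8e002, 708607f, 7d0df72, c8de098}.
Ancestors of ce25b96: {2b21dc3, 950fcad, a732f2b, c8de098, ce25b96}.
Common ancestors: {c8de098}.
The only common ancestor is c8de098, so it is the merge base.

c8de098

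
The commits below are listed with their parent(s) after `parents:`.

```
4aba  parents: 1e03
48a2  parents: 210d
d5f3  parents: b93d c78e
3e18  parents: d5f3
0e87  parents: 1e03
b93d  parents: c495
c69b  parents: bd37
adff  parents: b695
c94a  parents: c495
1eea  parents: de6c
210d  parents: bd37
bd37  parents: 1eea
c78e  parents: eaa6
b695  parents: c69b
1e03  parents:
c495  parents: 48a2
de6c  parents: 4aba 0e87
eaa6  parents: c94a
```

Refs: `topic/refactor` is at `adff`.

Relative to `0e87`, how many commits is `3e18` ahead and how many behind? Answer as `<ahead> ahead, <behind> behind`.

13 ahead, 0 behind

Reachable from 3e18: {0e87, 1e03, 1eea, 210d, 3e18, 48a2, 4aba, b93d, bd37, c495, c78e, c94a, d5f3, de6c, eaa6}.
Reachable from 0e87: {0e87, 1e03}.
Only in 3e18's history (ahead): {1eea, 210d, 3e18, 48a2, 4aba, b93d, bd37, c495, c78e, c94a, d5f3, de6c, eaa6} — 13.
Only in 0e87's history (behind): {} — 0.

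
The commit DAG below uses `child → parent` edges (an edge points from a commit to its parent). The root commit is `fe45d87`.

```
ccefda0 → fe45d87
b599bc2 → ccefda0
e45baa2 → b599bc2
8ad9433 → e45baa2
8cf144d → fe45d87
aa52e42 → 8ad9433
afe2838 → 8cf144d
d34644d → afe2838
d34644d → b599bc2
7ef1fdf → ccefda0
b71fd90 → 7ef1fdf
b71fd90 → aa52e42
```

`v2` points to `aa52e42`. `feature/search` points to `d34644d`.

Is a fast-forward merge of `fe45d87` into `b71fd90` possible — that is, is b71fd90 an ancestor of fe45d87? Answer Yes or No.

A fast-forward from b71fd90 to fe45d87 is possible iff b71fd90 is an ancestor of fe45d87.
Ancestors of fe45d87: {fe45d87}.
b71fd90 is not among them, so fast-forward is not possible.

No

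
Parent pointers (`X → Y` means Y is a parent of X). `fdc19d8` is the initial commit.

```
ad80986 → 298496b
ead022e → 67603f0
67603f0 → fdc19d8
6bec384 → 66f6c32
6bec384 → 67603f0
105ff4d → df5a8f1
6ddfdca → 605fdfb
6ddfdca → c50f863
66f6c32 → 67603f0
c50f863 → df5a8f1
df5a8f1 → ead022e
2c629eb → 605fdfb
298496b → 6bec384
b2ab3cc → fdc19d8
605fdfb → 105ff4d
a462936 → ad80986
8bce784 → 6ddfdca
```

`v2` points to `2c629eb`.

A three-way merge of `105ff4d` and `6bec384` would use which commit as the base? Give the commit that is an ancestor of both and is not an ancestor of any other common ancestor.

67603f0

Ancestors of 105ff4d: {105ff4d, 67603f0, df5a8f1, ead022e, fdc19d8}.
Ancestors of 6bec384: {66f6c32, 67603f0, 6bec384, fdc19d8}.
Common ancestors: {67603f0, fdc19d8}.
Among these, 67603f0 is not an ancestor of any other common ancestor — it is the merge base.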